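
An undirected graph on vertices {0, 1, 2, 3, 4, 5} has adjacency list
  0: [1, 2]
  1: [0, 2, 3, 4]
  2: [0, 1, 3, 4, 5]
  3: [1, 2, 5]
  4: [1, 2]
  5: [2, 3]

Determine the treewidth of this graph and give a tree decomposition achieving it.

The largest bag has 3 vertices, giving width 2; this decomposition certifies tw(G) ≤ 2. On the other hand G contains the 3-clique {0, 1, 2}. A clique must lie in a single bag of any decomposition, so no decomposition can have width below 2. The upper and lower bounds meet at 2, so that is the treewidth.

Treewidth 2.
One optimal decomposition is:
Bags: B1 = {0, 1, 2}  B2 = {1, 2, 3}  B3 = {1, 2, 4}  B4 = {2, 3, 5}
Tree: B1–B2, B2–B3, B2–B4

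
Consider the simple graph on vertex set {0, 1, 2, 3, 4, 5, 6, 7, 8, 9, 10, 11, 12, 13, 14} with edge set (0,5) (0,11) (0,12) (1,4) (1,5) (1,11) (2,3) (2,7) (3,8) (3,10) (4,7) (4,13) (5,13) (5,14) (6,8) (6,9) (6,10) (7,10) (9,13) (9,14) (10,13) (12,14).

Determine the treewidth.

A width-3 tree decomposition is:
Bags: B1 = {0, 1, 11, 12}  B2 = {0, 1, 5, 12}  B3 = {1, 5, 12, 14}  B4 = {1, 4, 5, 14}  B5 = {4, 5, 13, 14}  B6 = {4, 9, 13, 14}  B7 = {4, 7, 9, 13}  B8 = {7, 9, 10, 13}  B9 = {6, 7, 9, 10}  B10 = {2, 6, 7, 10}  B11 = {2, 3, 6, 10}  B12 = {2, 3, 6, 8}
Tree: B1–B2, B2–B3, B3–B4, B4–B5, B5–B6, B6–B7, B7–B8, B8–B9, B9–B10, B10–B11, B11–B12
Each bag holds 4 vertices, so the decomposition has width 3, which upper-bounds the treewidth. For the lower bound: the 4 vertex sets {0,11,12}, {1}, {5}, {4,9,13,14} are disjoint, each induces a connected subgraph, and every pair is joined by at least one edge of G. Contracting each set to a single vertex therefore yields K_{4} as a minor, and since treewidth is minor-monotone, tw(G) ≥ tw(K_{4}) = 3. The upper and lower bounds meet at 3, so that is the treewidth.

3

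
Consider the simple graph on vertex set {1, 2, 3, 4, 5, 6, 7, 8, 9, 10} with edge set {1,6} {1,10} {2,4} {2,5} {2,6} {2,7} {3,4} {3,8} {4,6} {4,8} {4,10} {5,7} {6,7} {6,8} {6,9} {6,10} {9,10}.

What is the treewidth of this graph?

A width-2 tree decomposition is:
Bags: B1 = {4, 6, 10}  B2 = {4, 6, 8}  B3 = {2, 4, 6}  B4 = {2, 6, 7}  B5 = {2, 5, 7}  B6 = {1, 6, 10}  B7 = {6, 9, 10}  B8 = {3, 4, 8}
Tree: B1–B2, B1–B3, B3–B4, B4–B5, B1–B6, B1–B7, B2–B8
The largest bag has 3 vertices, giving width 2; this decomposition certifies tw(G) ≤ 2. For the lower bound, the 3 vertices {3, 4, 8} are pairwise adjacent, and any tree decomposition puts a clique entirely inside one bag — forcing width ≥ 2. Therefore the treewidth is 2.

2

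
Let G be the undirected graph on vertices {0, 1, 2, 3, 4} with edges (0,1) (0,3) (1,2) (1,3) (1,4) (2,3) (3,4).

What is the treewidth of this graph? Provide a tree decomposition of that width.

The largest bag has 3 vertices, giving width 2; this decomposition certifies tw(G) ≤ 2. For the lower bound, the 3 vertices {0, 1, 3} are pairwise adjacent, and any tree decomposition puts a clique entirely inside one bag — forcing width ≥ 2. Therefore the treewidth is 2.

Treewidth 2.
One optimal decomposition is:
Bags: B1 = {1, 2, 3}  B2 = {0, 1, 3}  B3 = {1, 3, 4}
Tree: B1–B2, B2–B3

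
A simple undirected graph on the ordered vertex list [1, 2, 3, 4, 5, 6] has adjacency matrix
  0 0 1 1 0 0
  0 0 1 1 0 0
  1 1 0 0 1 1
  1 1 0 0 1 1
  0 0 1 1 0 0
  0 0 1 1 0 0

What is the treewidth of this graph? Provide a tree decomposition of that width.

Every bag has size at most 3, so the width is 3 − 1 = 2 and tw(G) ≤ 2. The edges 1–4–6–3–1 form a cycle, so G is not a tree and its treewidth is at least 2. Hence tw(G) = 2 exactly.

Treewidth 2.
Bags: B1 = {1, 3, 4}  B2 = {3, 4, 6}  B3 = {3, 4, 5}  B4 = {2, 3, 4}
Tree: B1–B2, B2–B3, B3–B4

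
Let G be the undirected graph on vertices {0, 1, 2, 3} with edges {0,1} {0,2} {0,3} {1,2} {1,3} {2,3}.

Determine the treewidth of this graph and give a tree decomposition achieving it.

With just one bag of size 4, the width is 4 − 1 = 3, so tw(G) ≤ 3. On the other hand G contains the 4-clique {0, 1, 2, 3}. A clique must lie in a single bag of any decomposition, so no decomposition can have width below 3. The upper and lower bounds meet at 3, so that is the treewidth.

Treewidth 3.
Bags: B1 = {0, 1, 2, 3}
Tree: (single bag)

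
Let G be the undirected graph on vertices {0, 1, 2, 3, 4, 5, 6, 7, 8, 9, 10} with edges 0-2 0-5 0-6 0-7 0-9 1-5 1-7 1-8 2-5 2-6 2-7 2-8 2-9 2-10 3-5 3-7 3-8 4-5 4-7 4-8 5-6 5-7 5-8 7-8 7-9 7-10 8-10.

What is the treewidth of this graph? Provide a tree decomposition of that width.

Each bag holds 4 vertices, so the decomposition has width 3, which upper-bounds the treewidth. On the other hand G contains the 4-clique {0, 2, 5, 6}. A clique must lie in a single bag of any decomposition, so no decomposition can have width below 3. Hence tw(G) = 3 exactly.

Treewidth 3.
One optimal decomposition is:
Bags: B1 = {4, 5, 7, 8}  B2 = {2, 5, 7, 8}  B3 = {2, 7, 8, 10}  B4 = {1, 5, 7, 8}  B5 = {0, 2, 5, 7}  B6 = {0, 2, 7, 9}  B7 = {3, 5, 7, 8}  B8 = {0, 2, 5, 6}
Tree: B1–B2, B2–B3, B2–B4, B2–B5, B5–B6, B1–B7, B5–B8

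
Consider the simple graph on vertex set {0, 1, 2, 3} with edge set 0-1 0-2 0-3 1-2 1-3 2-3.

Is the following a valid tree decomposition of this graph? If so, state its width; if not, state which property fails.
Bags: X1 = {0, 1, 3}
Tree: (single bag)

A tree decomposition must satisfy three properties: every vertex lies in some bag; for every edge, both endpoints lie together in some bag; and for every vertex, the bags containing it form a connected subtree. Here vertex 2 appears in no bag, so the decomposition is invalid.

No — vertex 2 appears in no bag.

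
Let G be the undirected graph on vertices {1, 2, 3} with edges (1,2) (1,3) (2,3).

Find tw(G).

A width-2 tree decomposition is:
Bags: B1 = {1, 2, 3}
Tree: (single bag)
With just one bag of size 3, the width is 3 − 1 = 2, so tw(G) ≤ 2. Conversely, {1, 2, 3} is a clique of size 3, and the vertices of any clique must share a bag in every tree decomposition; so some bag has ≥ 3 vertices and tw(G) ≥ 2. Combining the bounds, tw(G) = 2.

2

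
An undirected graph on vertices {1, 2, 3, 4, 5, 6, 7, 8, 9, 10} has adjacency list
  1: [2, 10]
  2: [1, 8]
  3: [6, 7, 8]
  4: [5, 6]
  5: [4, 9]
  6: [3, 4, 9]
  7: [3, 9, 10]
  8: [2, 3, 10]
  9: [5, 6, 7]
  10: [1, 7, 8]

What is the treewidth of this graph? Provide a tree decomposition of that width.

Treewidth 2.
One optimal decomposition is:
Bags: B1 = {1, 2, 8}  B2 = {1, 8, 10}  B3 = {3, 8, 10}  B4 = {3, 7, 10}  B5 = {3, 6, 7}  B6 = {6, 7, 9}  B7 = {4, 6, 9}  B8 = {4, 5, 9}
Tree: B1–B2, B2–B3, B3–B4, B4–B5, B5–B6, B6–B7, B7–B8

Every bag has size at most 3, so the width is 3 − 1 = 2 and tw(G) ≤ 2. The edges 2–1–10–8–2 form a cycle, so G is not a tree and its treewidth is at least 2. Combining the bounds, tw(G) = 2.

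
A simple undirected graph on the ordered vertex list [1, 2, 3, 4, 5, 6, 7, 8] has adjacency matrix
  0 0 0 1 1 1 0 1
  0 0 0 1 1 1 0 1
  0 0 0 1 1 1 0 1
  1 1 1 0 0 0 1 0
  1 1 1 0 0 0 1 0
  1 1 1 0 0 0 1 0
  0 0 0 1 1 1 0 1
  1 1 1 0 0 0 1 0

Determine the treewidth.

4

A width-4 tree decomposition is:
Bags: B1 = {1, 2, 3, 4, 7}  B2 = {1, 2, 3, 6, 7}  B3 = {1, 2, 3, 7, 8}  B4 = {1, 2, 3, 5, 7}
Tree: B1–B2, B2–B3, B3–B4
Each bag holds 5 vertices, so the decomposition has width 4, which upper-bounds the treewidth. For the lower bound: the 5 vertex sets {3,4}, {1,6}, {2,8}, {7}, {5} are disjoint, each induces a connected subgraph, and every pair is joined by at least one edge of G. Contracting each set to a single vertex therefore yields K_{5} as a minor, and since treewidth is minor-monotone, tw(G) ≥ tw(K_{5}) = 4. Combining the bounds, tw(G) = 4.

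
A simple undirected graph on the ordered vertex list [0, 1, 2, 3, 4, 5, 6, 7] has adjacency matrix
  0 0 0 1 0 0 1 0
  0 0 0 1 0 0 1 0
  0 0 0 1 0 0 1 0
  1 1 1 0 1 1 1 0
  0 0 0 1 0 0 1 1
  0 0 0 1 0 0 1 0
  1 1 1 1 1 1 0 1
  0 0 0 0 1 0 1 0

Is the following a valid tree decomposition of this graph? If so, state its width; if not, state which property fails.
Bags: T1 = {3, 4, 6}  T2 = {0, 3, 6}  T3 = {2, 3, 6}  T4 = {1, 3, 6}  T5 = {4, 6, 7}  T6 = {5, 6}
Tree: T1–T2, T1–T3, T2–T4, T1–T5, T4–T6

No — edge (3,5) lies in no bag.

A tree decomposition must satisfy three properties: every vertex lies in some bag; for every edge, both endpoints lie together in some bag; and for every vertex, the bags containing it form a connected subtree. Here edge (3,5) lies in no bag, so the decomposition is invalid.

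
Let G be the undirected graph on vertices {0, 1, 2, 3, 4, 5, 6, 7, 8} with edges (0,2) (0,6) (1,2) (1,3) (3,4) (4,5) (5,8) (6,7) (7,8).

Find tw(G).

2

A width-2 tree decomposition is:
Bags: B1 = {0, 6, 7}  B2 = {0, 7, 8}  B3 = {0, 5, 8}  B4 = {0, 4, 5}  B5 = {0, 3, 4}  B6 = {0, 1, 3}  B7 = {0, 1, 2}
Tree: B1–B2, B2–B3, B3–B4, B4–B5, B5–B6, B6–B7
The largest bag has 3 vertices, giving width 2; this decomposition certifies tw(G) ≤ 2. Since 0–6–7–8–5–4–3–1–2–0 is a cycle in G, G is not acyclic. Forests are exactly the graphs of treewidth ≤ 1, so tw(G) ≥ 2. Therefore the treewidth is 2.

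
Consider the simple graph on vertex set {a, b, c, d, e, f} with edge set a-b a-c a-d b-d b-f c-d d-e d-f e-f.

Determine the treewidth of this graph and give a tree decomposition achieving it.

The largest bag has 3 vertices, giving width 2; this decomposition certifies tw(G) ≤ 2. On the other hand G contains the 3-clique {a, c, d}. A clique must lie in a single bag of any decomposition, so no decomposition can have width below 2. The upper and lower bounds meet at 2, so that is the treewidth.

Treewidth 2.
One such decomposition:
Bags: B1 = {b, d, f}  B2 = {a, b, d}  B3 = {a, c, d}  B4 = {d, e, f}
Tree: B1–B2, B2–B3, B1–B4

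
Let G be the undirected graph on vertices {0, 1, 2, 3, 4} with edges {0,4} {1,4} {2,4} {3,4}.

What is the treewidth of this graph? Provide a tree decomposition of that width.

Treewidth 1.
Bags: B1 = {3, 4}  B2 = {1, 4}  B3 = {2, 4}  B4 = {0, 4}
Tree: B1–B2, B1–B3, B2–B4

Each bag holds 2 vertices, so the decomposition has width 1, which upper-bounds the treewidth. Any graph with an edge has treewidth ≥ 1, and G has the edge 3–4. Therefore the treewidth is 1.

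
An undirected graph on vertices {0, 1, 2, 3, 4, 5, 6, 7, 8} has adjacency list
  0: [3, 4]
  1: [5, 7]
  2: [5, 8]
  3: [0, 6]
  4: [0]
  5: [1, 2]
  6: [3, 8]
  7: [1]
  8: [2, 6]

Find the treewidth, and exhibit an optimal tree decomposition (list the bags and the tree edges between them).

Every bag has size at most 2, so the width is 2 − 1 = 1 and tw(G) ≤ 1. Any graph with an edge has treewidth ≥ 1, and G has the edge 7–1. Therefore the treewidth is 1.

Treewidth 1.
One such decomposition:
Bags: B1 = {1, 7}  B2 = {1, 5}  B3 = {2, 5}  B4 = {2, 8}  B5 = {6, 8}  B6 = {3, 6}  B7 = {0, 3}  B8 = {0, 4}
Tree: B1–B2, B2–B3, B3–B4, B4–B5, B5–B6, B6–B7, B7–B8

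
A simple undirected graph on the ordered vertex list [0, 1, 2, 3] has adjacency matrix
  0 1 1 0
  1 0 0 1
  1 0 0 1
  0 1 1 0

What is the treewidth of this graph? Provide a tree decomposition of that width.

Treewidth 2.
One such decomposition:
Bags: B1 = {0, 2, 3}  B2 = {0, 1, 3}
Tree: B1–B2

Every bag has size at most 3, so the width is 3 − 1 = 2 and tw(G) ≤ 2. Since 0–2–3–1–0 is a cycle in G, G is not acyclic. Forests are exactly the graphs of treewidth ≤ 1, so tw(G) ≥ 2. Therefore the treewidth is 2.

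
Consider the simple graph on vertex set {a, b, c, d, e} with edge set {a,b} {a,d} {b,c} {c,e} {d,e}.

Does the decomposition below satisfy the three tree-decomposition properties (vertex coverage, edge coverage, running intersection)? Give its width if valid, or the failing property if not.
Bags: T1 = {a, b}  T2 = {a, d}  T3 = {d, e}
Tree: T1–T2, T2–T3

No — vertex c appears in no bag.

A tree decomposition must satisfy three properties: every vertex lies in some bag; for every edge, both endpoints lie together in some bag; and for every vertex, the bags containing it form a connected subtree. Here vertex c appears in no bag, so the decomposition is invalid.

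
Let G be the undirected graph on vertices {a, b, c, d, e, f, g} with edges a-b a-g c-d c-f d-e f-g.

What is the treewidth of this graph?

A width-1 tree decomposition is:
Bags: B1 = {d, e}  B2 = {c, d}  B3 = {c, f}  B4 = {f, g}  B5 = {a, g}  B6 = {a, b}
Tree: B1–B2, B2–B3, B3–B4, B4–B5, B5–B6
The largest bag has 2 vertices, giving width 1; this decomposition certifies tw(G) ≤ 1. Any graph with an edge has treewidth ≥ 1, and G has the edge e–d. The upper and lower bounds meet at 1, so that is the treewidth.

1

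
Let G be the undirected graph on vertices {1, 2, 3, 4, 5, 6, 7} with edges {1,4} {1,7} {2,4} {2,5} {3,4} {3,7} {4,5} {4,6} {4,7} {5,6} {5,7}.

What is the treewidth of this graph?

A width-2 tree decomposition is:
Bags: B1 = {2, 4, 5}  B2 = {4, 5, 7}  B3 = {4, 5, 6}  B4 = {3, 4, 7}  B5 = {1, 4, 7}
Tree: B1–B2, B2–B3, B2–B4, B4–B5
The largest bag has 3 vertices, giving width 2; this decomposition certifies tw(G) ≤ 2. For the lower bound, the 3 vertices {1, 4, 7} are pairwise adjacent, and any tree decomposition puts a clique entirely inside one bag — forcing width ≥ 2. Therefore the treewidth is 2.

2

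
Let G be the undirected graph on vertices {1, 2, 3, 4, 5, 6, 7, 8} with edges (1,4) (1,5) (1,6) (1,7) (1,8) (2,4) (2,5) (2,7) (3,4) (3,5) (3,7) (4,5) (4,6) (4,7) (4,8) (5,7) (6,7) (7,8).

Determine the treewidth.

A width-3 tree decomposition is:
Bags: B1 = {1, 4, 5, 7}  B2 = {1, 4, 6, 7}  B3 = {2, 4, 5, 7}  B4 = {3, 4, 5, 7}  B5 = {1, 4, 7, 8}
Tree: B1–B2, B1–B3, B1–B4, B1–B5
The largest bag has 4 vertices, giving width 3; this decomposition certifies tw(G) ≤ 3. For the lower bound, the 4 vertices {1, 4, 7, 8} are pairwise adjacent, and any tree decomposition puts a clique entirely inside one bag — forcing width ≥ 3. Hence tw(G) = 3 exactly.

3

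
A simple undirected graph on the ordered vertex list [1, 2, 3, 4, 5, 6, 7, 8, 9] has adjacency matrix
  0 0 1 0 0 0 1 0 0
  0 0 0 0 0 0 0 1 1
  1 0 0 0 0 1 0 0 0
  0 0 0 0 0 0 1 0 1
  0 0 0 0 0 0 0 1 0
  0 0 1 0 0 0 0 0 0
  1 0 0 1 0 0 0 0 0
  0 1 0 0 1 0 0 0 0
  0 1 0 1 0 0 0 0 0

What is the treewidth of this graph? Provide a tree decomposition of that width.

Treewidth 1.
Bags: B1 = {3, 6}  B2 = {1, 3}  B3 = {1, 7}  B4 = {4, 7}  B5 = {4, 9}  B6 = {2, 9}  B7 = {2, 8}  B8 = {5, 8}
Tree: B1–B2, B2–B3, B3–B4, B4–B5, B5–B6, B6–B7, B7–B8

Every bag has size at most 2, so the width is 2 − 1 = 1 and tw(G) ≤ 1. Any graph with an edge has treewidth ≥ 1, and G has the edge 6–3. Combining the bounds, tw(G) = 1.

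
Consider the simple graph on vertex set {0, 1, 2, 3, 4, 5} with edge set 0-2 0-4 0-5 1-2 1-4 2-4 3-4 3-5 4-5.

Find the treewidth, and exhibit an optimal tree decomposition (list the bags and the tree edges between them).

The largest bag has 3 vertices, giving width 2; this decomposition certifies tw(G) ≤ 2. On the other hand G contains the 3-clique {0, 2, 4}. A clique must lie in a single bag of any decomposition, so no decomposition can have width below 2. Therefore the treewidth is 2.

Treewidth 2.
One such decomposition:
Bags: B1 = {1, 2, 4}  B2 = {0, 2, 4}  B3 = {0, 4, 5}  B4 = {3, 4, 5}
Tree: B1–B2, B2–B3, B3–B4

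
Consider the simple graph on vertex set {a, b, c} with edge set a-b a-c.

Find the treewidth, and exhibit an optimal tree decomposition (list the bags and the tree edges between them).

Treewidth 1.
Bags: B1 = {a, b}  B2 = {a, c}
Tree: B1–B2

The largest bag has 2 vertices, giving width 1; this decomposition certifies tw(G) ≤ 1. Since G has at least one edge (e.g. b–a), it is not an edgeless graph, so tw(G) ≥ 1. The upper and lower bounds meet at 1, so that is the treewidth.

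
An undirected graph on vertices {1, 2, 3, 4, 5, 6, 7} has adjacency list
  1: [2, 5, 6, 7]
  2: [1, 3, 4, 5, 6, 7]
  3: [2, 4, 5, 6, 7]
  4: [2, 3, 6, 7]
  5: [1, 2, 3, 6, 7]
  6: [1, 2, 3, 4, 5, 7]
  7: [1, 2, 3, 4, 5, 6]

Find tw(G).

A width-4 tree decomposition is:
Bags: B1 = {2, 3, 4, 6, 7}  B2 = {2, 3, 5, 6, 7}  B3 = {1, 2, 5, 6, 7}
Tree: B1–B2, B2–B3
Every bag has size at most 5, so the width is 5 − 1 = 4 and tw(G) ≤ 4. On the other hand G contains the 5-clique {1, 2, 5, 6, 7}. A clique must lie in a single bag of any decomposition, so no decomposition can have width below 4. Therefore the treewidth is 4.

4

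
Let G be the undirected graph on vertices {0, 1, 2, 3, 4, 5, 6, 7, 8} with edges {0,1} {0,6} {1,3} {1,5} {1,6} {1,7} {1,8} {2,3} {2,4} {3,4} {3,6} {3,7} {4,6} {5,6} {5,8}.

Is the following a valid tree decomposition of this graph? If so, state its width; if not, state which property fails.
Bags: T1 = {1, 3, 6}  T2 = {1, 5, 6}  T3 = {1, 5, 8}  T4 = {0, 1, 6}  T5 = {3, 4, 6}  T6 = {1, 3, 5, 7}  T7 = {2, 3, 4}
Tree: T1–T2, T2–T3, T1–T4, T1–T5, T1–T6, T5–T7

A tree decomposition must satisfy three properties: every vertex lies in some bag; for every edge, both endpoints lie together in some bag; and for every vertex, the bags containing it form a connected subtree. Here bags containing vertex 5 are not connected in the tree, so the decomposition is invalid.

No — bags containing vertex 5 are not connected in the tree.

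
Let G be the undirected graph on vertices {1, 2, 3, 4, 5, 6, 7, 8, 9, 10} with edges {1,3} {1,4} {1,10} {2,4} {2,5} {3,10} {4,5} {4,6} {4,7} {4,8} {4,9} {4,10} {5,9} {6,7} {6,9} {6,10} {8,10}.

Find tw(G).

A width-2 tree decomposition is:
Bags: B1 = {4, 6, 10}  B2 = {4, 6, 9}  B3 = {1, 4, 10}  B4 = {4, 6, 7}  B5 = {4, 5, 9}  B6 = {2, 4, 5}  B7 = {4, 8, 10}  B8 = {1, 3, 10}
Tree: B1–B2, B1–B3, B1–B4, B2–B5, B5–B6, B3–B7, B3–B8
The largest bag has 3 vertices, giving width 2; this decomposition certifies tw(G) ≤ 2. Conversely, {1, 3, 10} is a clique of size 3, and the vertices of any clique must share a bag in every tree decomposition; so some bag has ≥ 3 vertices and tw(G) ≥ 2. Therefore the treewidth is 2.

2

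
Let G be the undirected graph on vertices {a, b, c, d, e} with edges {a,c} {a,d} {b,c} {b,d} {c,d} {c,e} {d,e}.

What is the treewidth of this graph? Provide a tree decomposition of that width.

Treewidth 2.
One such decomposition:
Bags: B1 = {c, d, e}  B2 = {a, c, d}  B3 = {b, c, d}
Tree: B1–B2, B1–B3

The largest bag has 3 vertices, giving width 2; this decomposition certifies tw(G) ≤ 2. For the lower bound, the 3 vertices {c, d, e} are pairwise adjacent, and any tree decomposition puts a clique entirely inside one bag — forcing width ≥ 2. Combining the bounds, tw(G) = 2.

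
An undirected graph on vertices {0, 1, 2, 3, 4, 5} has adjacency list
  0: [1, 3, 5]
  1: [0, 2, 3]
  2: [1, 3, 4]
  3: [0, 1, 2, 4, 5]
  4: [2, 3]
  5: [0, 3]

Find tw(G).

A width-2 tree decomposition is:
Bags: B1 = {2, 3, 4}  B2 = {1, 2, 3}  B3 = {0, 1, 3}  B4 = {0, 3, 5}
Tree: B1–B2, B2–B3, B3–B4
Every bag has size at most 3, so the width is 3 − 1 = 2 and tw(G) ≤ 2. On the other hand G contains the 3-clique {0, 1, 3}. A clique must lie in a single bag of any decomposition, so no decomposition can have width below 2. The upper and lower bounds meet at 2, so that is the treewidth.

2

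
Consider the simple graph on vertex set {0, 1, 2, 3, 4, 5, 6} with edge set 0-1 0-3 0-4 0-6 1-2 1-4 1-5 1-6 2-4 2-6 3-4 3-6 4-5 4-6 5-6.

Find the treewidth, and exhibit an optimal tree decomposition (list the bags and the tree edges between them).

Every bag has size at most 4, so the width is 4 − 1 = 3 and tw(G) ≤ 3. On the other hand G contains the 4-clique {0, 1, 4, 6}. A clique must lie in a single bag of any decomposition, so no decomposition can have width below 3. Therefore the treewidth is 3.

Treewidth 3.
One such decomposition:
Bags: B1 = {0, 1, 4, 6}  B2 = {0, 3, 4, 6}  B3 = {1, 4, 5, 6}  B4 = {1, 2, 4, 6}
Tree: B1–B2, B1–B3, B1–B4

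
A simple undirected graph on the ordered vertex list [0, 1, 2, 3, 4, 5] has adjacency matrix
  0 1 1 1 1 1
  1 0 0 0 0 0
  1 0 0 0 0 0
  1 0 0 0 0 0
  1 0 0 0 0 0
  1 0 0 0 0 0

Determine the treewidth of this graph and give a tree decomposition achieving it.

Treewidth 1.
One such decomposition:
Bags: B1 = {0, 5}  B2 = {0, 3}  B3 = {0, 2}  B4 = {0, 1}  B5 = {0, 4}
Tree: B1–B2, B1–B3, B2–B4, B1–B5

Each bag holds 2 vertices, so the decomposition has width 1, which upper-bounds the treewidth. G has an edge, so its treewidth is at least 1. Therefore the treewidth is 1.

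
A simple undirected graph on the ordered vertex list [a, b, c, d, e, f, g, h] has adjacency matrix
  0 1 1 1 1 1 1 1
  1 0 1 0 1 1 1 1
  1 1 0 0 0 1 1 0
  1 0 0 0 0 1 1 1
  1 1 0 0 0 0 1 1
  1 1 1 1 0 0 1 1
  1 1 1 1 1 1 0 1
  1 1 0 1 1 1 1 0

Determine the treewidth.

A width-4 tree decomposition is:
Bags: B1 = {a, b, f, g, h}  B2 = {a, b, e, g, h}  B3 = {a, d, f, g, h}  B4 = {a, b, c, f, g}
Tree: B1–B2, B1–B3, B1–B4
Every bag has size at most 5, so the width is 5 − 1 = 4 and tw(G) ≤ 4. On the other hand G contains the 5-clique {a, b, e, g, h}. A clique must lie in a single bag of any decomposition, so no decomposition can have width below 4. The upper and lower bounds meet at 4, so that is the treewidth.

4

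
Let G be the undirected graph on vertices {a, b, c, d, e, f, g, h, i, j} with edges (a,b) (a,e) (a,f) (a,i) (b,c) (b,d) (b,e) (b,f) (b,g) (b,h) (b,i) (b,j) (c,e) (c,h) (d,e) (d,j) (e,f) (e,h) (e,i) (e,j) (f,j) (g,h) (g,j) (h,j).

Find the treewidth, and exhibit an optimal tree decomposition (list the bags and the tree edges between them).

Each bag holds 4 vertices, so the decomposition has width 3, which upper-bounds the treewidth. For the lower bound, the 4 vertices {b, g, h, j} are pairwise adjacent, and any tree decomposition puts a clique entirely inside one bag — forcing width ≥ 3. The upper and lower bounds meet at 3, so that is the treewidth.

Treewidth 3.
Bags: B1 = {b, e, h, j}  B2 = {b, e, f, j}  B3 = {b, d, e, j}  B4 = {b, c, e, h}  B5 = {b, g, h, j}  B6 = {a, b, e, f}  B7 = {a, b, e, i}
Tree: B1–B2, B1–B3, B1–B4, B1–B5, B2–B6, B6–B7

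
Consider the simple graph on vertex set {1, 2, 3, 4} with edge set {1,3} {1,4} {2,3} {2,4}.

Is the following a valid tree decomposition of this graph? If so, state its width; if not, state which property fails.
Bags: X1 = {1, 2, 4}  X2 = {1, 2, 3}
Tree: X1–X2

Yes; width 2.

Vertex coverage: the bags together contain {1, 2, 3, 4}, the full vertex set. Edge coverage: each edge of G has both endpoints in at least one bag. Running intersection: for every vertex, the bags containing it form a connected subtree. All three properties hold, so this is a valid tree decomposition of width max|bag| − 1 = 2, and hence tw(G) ≤ 2.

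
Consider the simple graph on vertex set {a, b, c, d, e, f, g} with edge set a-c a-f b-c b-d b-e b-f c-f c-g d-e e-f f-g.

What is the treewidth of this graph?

2

A width-2 tree decomposition is:
Bags: B1 = {b, c, f}  B2 = {b, e, f}  B3 = {a, c, f}  B4 = {b, d, e}  B5 = {c, f, g}
Tree: B1–B2, B1–B3, B2–B4, B3–B5
Every bag has size at most 3, so the width is 3 − 1 = 2 and tw(G) ≤ 2. For the lower bound, the 3 vertices {b, d, e} are pairwise adjacent, and any tree decomposition puts a clique entirely inside one bag — forcing width ≥ 2. Combining the bounds, tw(G) = 2.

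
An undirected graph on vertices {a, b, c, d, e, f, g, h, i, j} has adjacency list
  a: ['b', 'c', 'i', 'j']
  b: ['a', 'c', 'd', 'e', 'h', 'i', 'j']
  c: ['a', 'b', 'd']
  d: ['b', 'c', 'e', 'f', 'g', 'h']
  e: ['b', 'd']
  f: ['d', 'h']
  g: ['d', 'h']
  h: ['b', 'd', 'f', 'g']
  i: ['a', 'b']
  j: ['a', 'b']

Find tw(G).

2

A width-2 tree decomposition is:
Bags: B1 = {b, d, e}  B2 = {b, d, h}  B3 = {b, c, d}  B4 = {d, f, h}  B5 = {d, g, h}  B6 = {a, b, c}  B7 = {a, b, i}  B8 = {a, b, j}
Tree: B1–B2, B2–B3, B2–B4, B4–B5, B3–B6, B6–B7, B6–B8
Every bag has size at most 3, so the width is 3 − 1 = 2 and tw(G) ≤ 2. On the other hand G contains the 3-clique {d, g, h}. A clique must lie in a single bag of any decomposition, so no decomposition can have width below 2. The upper and lower bounds meet at 2, so that is the treewidth.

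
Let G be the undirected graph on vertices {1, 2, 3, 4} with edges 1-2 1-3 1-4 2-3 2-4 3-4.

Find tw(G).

A width-3 tree decomposition is:
Bags: B1 = {1, 2, 3, 4}
Tree: (single bag)
With just one bag of size 4, the width is 4 − 1 = 3, so tw(G) ≤ 3. Conversely, {1, 2, 3, 4} is a clique of size 4, and the vertices of any clique must share a bag in every tree decomposition; so some bag has ≥ 4 vertices and tw(G) ≥ 3. The upper and lower bounds meet at 3, so that is the treewidth.

3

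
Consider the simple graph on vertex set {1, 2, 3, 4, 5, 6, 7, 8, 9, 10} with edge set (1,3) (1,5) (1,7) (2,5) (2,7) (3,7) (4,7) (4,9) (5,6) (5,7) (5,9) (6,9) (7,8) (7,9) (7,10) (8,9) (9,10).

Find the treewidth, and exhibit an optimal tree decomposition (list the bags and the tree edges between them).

The largest bag has 3 vertices, giving width 2; this decomposition certifies tw(G) ≤ 2. For the lower bound, the 3 vertices {5, 6, 9} are pairwise adjacent, and any tree decomposition puts a clique entirely inside one bag — forcing width ≥ 2. Hence tw(G) = 2 exactly.

Treewidth 2.
Bags: B1 = {5, 7, 9}  B2 = {4, 7, 9}  B3 = {5, 6, 9}  B4 = {7, 8, 9}  B5 = {1, 5, 7}  B6 = {1, 3, 7}  B7 = {7, 9, 10}  B8 = {2, 5, 7}
Tree: B1–B2, B1–B3, B1–B4, B1–B5, B5–B6, B1–B7, B5–B8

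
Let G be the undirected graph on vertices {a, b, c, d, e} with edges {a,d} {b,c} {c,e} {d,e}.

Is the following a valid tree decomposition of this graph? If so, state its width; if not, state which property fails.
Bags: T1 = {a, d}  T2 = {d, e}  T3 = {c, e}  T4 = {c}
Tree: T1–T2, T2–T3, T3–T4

A tree decomposition must satisfy three properties: every vertex lies in some bag; for every edge, both endpoints lie together in some bag; and for every vertex, the bags containing it form a connected subtree. Here vertex b appears in no bag, so the decomposition is invalid.

No — vertex b appears in no bag.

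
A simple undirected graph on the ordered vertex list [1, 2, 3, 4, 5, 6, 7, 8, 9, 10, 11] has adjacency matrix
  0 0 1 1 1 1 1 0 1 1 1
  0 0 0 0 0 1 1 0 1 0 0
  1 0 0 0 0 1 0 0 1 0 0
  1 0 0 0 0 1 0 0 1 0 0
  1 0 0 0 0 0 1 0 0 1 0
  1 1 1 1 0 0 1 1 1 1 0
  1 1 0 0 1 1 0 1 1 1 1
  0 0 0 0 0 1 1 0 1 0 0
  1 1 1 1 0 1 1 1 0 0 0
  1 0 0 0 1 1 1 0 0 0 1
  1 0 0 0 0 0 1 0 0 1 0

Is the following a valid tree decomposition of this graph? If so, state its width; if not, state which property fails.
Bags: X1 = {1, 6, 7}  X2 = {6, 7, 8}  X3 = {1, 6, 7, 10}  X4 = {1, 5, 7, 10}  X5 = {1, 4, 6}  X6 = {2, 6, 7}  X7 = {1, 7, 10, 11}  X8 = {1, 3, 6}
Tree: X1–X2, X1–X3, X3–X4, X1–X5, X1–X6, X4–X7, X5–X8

A tree decomposition must satisfy three properties: every vertex lies in some bag; for every edge, both endpoints lie together in some bag; and for every vertex, the bags containing it form a connected subtree. Here vertex 9 appears in no bag, so the decomposition is invalid.

No — vertex 9 appears in no bag.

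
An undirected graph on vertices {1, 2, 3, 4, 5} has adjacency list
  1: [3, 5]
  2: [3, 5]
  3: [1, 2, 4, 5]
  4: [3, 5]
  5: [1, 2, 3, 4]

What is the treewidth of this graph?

A width-2 tree decomposition is:
Bags: B1 = {1, 3, 5}  B2 = {2, 3, 5}  B3 = {3, 4, 5}
Tree: B1–B2, B2–B3
Each bag holds 3 vertices, so the decomposition has width 2, which upper-bounds the treewidth. For the lower bound, the 3 vertices {1, 3, 5} are pairwise adjacent, and any tree decomposition puts a clique entirely inside one bag — forcing width ≥ 2. The upper and lower bounds meet at 2, so that is the treewidth.

2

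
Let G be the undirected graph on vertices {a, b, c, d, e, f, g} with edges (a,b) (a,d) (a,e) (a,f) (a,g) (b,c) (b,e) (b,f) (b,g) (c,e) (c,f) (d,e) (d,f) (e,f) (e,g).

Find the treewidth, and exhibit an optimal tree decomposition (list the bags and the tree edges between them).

Every bag has size at most 4, so the width is 4 − 1 = 3 and tw(G) ≤ 3. For the lower bound, the 4 vertices {a, b, e, g} are pairwise adjacent, and any tree decomposition puts a clique entirely inside one bag — forcing width ≥ 3. Hence tw(G) = 3 exactly.

Treewidth 3.
Bags: B1 = {a, b, e, g}  B2 = {a, b, e, f}  B3 = {b, c, e, f}  B4 = {a, d, e, f}
Tree: B1–B2, B2–B3, B2–B4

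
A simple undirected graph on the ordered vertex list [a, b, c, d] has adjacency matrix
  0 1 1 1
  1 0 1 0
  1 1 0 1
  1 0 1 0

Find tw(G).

A width-2 tree decomposition is:
Bags: B1 = {a, c, d}  B2 = {a, b, c}
Tree: B1–B2
Each bag holds 3 vertices, so the decomposition has width 2, which upper-bounds the treewidth. On the other hand G contains the 3-clique {a, c, d}. A clique must lie in a single bag of any decomposition, so no decomposition can have width below 2. Hence tw(G) = 2 exactly.

2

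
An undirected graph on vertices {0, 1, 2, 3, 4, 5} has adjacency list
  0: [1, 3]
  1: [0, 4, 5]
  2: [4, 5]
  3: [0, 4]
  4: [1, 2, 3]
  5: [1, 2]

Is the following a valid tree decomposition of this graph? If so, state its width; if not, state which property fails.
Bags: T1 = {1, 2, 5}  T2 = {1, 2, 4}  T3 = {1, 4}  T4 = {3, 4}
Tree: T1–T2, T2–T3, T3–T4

No — vertex 0 appears in no bag.

A tree decomposition must satisfy three properties: every vertex lies in some bag; for every edge, both endpoints lie together in some bag; and for every vertex, the bags containing it form a connected subtree. Here vertex 0 appears in no bag, so the decomposition is invalid.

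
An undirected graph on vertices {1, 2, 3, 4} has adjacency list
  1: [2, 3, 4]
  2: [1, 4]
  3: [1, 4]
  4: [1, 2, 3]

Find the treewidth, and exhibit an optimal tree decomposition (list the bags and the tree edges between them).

Treewidth 2.
One optimal decomposition is:
Bags: B1 = {1, 2, 4}  B2 = {1, 3, 4}
Tree: B1–B2

Each bag holds 3 vertices, so the decomposition has width 2, which upper-bounds the treewidth. On the other hand G contains the 3-clique {1, 2, 4}. A clique must lie in a single bag of any decomposition, so no decomposition can have width below 2. Therefore the treewidth is 2.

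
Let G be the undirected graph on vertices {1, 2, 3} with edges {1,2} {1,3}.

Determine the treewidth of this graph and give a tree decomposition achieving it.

Each bag holds 2 vertices, so the decomposition has width 1, which upper-bounds the treewidth. Any graph with an edge has treewidth ≥ 1, and G has the edge 2–1. Therefore the treewidth is 1.

Treewidth 1.
One such decomposition:
Bags: B1 = {1, 2}  B2 = {1, 3}
Tree: B1–B2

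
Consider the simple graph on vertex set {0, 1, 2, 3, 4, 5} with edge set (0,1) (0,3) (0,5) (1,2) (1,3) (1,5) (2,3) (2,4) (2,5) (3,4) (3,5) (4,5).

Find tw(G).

A width-3 tree decomposition is:
Bags: B1 = {2, 3, 4, 5}  B2 = {1, 2, 3, 5}  B3 = {0, 1, 3, 5}
Tree: B1–B2, B2–B3
Each bag holds 4 vertices, so the decomposition has width 3, which upper-bounds the treewidth. On the other hand G contains the 4-clique {0, 1, 3, 5}. A clique must lie in a single bag of any decomposition, so no decomposition can have width below 3. Hence tw(G) = 3 exactly.

3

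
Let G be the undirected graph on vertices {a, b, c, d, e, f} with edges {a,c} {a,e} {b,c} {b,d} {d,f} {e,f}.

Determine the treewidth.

2

A width-2 tree decomposition is:
Bags: B1 = {b, d, f}  B2 = {b, c, f}  B3 = {a, c, f}  B4 = {a, e, f}
Tree: B1–B2, B2–B3, B3–B4
The largest bag has 3 vertices, giving width 2; this decomposition certifies tw(G) ≤ 2. The edges f–d–b–c–a–e–f form a cycle, so G is not a tree and its treewidth is at least 2. Combining the bounds, tw(G) = 2.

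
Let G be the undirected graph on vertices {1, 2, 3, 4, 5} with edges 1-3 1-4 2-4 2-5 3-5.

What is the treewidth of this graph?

2

A width-2 tree decomposition is:
Bags: B1 = {2, 4, 5}  B2 = {1, 4, 5}  B3 = {1, 3, 5}
Tree: B1–B2, B2–B3
Each bag holds 3 vertices, so the decomposition has width 2, which upper-bounds the treewidth. Since 5–2–4–1–3–5 is a cycle in G, G is not acyclic. Forests are exactly the graphs of treewidth ≤ 1, so tw(G) ≥ 2. Therefore the treewidth is 2.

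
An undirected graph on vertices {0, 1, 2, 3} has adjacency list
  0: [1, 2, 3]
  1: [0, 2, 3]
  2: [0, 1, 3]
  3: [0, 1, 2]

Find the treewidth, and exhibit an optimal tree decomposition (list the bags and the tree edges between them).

Treewidth 3.
One such decomposition:
Bags: B1 = {0, 1, 2, 3}
Tree: (single bag)

With just one bag of size 4, the width is 4 − 1 = 3, so tw(G) ≤ 3. On the other hand G contains the 4-clique {0, 1, 2, 3}. A clique must lie in a single bag of any decomposition, so no decomposition can have width below 3. Hence tw(G) = 3 exactly.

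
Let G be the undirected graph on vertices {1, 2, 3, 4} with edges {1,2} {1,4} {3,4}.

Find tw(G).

1

A width-1 tree decomposition is:
Bags: B1 = {3, 4}  B2 = {1, 4}  B3 = {1, 2}
Tree: B1–B2, B2–B3
Every bag has size at most 2, so the width is 2 − 1 = 1 and tw(G) ≤ 1. Since G has at least one edge (e.g. 3–4), it is not an edgeless graph, so tw(G) ≥ 1. Hence tw(G) = 1 exactly.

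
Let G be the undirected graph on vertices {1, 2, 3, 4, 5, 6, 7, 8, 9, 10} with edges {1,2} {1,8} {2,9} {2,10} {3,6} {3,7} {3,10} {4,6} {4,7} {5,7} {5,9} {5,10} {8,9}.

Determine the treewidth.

2

A width-2 tree decomposition is:
Bags: B1 = {3, 4, 6}  B2 = {3, 4, 7}  B3 = {3, 7, 10}  B4 = {5, 7, 10}  B5 = {2, 5, 10}  B6 = {2, 5, 9}  B7 = {1, 2, 9}  B8 = {1, 8, 9}
Tree: B1–B2, B2–B3, B3–B4, B4–B5, B5–B6, B6–B7, B7–B8
The largest bag has 3 vertices, giving width 2; this decomposition certifies tw(G) ≤ 2. Since 6–4–7–3–6 is a cycle in G, G is not acyclic. Forests are exactly the graphs of treewidth ≤ 1, so tw(G) ≥ 2. Therefore the treewidth is 2.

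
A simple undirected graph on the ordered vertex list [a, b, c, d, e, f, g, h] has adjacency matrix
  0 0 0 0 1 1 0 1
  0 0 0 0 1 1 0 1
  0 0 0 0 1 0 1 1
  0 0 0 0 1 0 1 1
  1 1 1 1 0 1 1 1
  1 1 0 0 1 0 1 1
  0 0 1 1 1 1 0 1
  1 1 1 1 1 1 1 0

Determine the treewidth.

3

A width-3 tree decomposition is:
Bags: B1 = {d, e, g, h}  B2 = {c, e, g, h}  B3 = {e, f, g, h}  B4 = {b, e, f, h}  B5 = {a, e, f, h}
Tree: B1–B2, B1–B3, B3–B4, B3–B5
Every bag has size at most 4, so the width is 4 − 1 = 3 and tw(G) ≤ 3. Conversely, {d, e, g, h} is a clique of size 4, and the vertices of any clique must share a bag in every tree decomposition; so some bag has ≥ 4 vertices and tw(G) ≥ 3. Hence tw(G) = 3 exactly.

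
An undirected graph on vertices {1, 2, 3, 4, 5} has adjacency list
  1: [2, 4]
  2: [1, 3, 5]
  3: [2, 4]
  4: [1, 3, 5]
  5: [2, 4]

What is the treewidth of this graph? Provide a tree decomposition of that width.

Treewidth 2.
One optimal decomposition is:
Bags: B1 = {2, 3, 4}  B2 = {2, 4, 5}  B3 = {1, 2, 4}
Tree: B1–B2, B2–B3

Each bag holds 3 vertices, so the decomposition has width 2, which upper-bounds the treewidth. The edges 2–3–4–5–2 form a cycle, so G is not a tree and its treewidth is at least 2. Combining the bounds, tw(G) = 2.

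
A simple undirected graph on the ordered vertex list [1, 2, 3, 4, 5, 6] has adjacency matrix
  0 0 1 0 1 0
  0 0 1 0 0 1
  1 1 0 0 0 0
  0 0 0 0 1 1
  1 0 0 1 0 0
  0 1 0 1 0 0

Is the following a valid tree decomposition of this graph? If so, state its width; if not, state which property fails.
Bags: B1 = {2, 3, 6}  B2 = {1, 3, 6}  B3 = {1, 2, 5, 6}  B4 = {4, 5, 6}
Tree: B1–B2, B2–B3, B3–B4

A tree decomposition must satisfy three properties: every vertex lies in some bag; for every edge, both endpoints lie together in some bag; and for every vertex, the bags containing it form a connected subtree. Here bags containing vertex 2 are not connected in the tree, so the decomposition is invalid.

No — bags containing vertex 2 are not connected in the tree.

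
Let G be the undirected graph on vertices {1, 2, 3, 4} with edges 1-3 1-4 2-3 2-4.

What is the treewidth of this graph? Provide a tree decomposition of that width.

Treewidth 2.
One optimal decomposition is:
Bags: B1 = {1, 3, 4}  B2 = {2, 3, 4}
Tree: B1–B2

The largest bag has 3 vertices, giving width 2; this decomposition certifies tw(G) ≤ 2. The edges 4–1–3–2–4 form a cycle, so G is not a tree and its treewidth is at least 2. Hence tw(G) = 2 exactly.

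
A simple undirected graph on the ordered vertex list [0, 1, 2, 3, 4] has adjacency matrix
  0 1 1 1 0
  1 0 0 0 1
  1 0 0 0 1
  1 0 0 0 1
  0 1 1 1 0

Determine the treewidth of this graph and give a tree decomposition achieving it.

Treewidth 2.
One such decomposition:
Bags: B1 = {0, 2, 4}  B2 = {0, 3, 4}  B3 = {0, 1, 4}
Tree: B1–B2, B2–B3

Every bag has size at most 3, so the width is 3 − 1 = 2 and tw(G) ≤ 2. For the lower bound, G contains the cycle 2–0–3–4–2, so G is not a forest; only forests have treewidth ≤ 1, hence tw(G) ≥ 2. Hence tw(G) = 2 exactly.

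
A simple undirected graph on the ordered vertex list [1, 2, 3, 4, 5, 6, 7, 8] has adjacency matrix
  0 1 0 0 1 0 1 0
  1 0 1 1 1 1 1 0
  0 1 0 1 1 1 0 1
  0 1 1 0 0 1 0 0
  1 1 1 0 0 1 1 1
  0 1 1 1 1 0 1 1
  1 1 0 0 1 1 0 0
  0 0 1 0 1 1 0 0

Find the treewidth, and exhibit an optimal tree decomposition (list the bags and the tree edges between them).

Treewidth 3.
One optimal decomposition is:
Bags: B1 = {3, 5, 6, 8}  B2 = {2, 3, 5, 6}  B3 = {2, 3, 4, 6}  B4 = {2, 5, 6, 7}  B5 = {1, 2, 5, 7}
Tree: B1–B2, B2–B3, B2–B4, B4–B5

Each bag holds 4 vertices, so the decomposition has width 3, which upper-bounds the treewidth. On the other hand G contains the 4-clique {3, 5, 6, 8}. A clique must lie in a single bag of any decomposition, so no decomposition can have width below 3. Therefore the treewidth is 3.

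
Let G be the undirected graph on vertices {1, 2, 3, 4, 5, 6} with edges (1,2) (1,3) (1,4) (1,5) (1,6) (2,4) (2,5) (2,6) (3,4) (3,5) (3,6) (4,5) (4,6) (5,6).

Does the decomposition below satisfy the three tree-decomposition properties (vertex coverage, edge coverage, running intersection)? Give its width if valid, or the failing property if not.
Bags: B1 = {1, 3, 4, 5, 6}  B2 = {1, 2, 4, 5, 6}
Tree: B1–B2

Every vertex of G appears in some bag (union = {1, 2, 3, 4, 5, 6}); every edge is covered by a bag; and for each vertex v the set of bags containing v is connected in the bag tree. The decomposition is therefore valid. The largest bag has 5 vertices, so the width is 4.

Yes; width 4.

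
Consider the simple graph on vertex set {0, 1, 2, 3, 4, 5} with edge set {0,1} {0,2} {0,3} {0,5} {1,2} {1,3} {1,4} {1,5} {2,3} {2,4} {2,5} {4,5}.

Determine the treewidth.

A width-3 tree decomposition is:
Bags: B1 = {0, 1, 2, 5}  B2 = {1, 2, 4, 5}  B3 = {0, 1, 2, 3}
Tree: B1–B2, B1–B3
The largest bag has 4 vertices, giving width 3; this decomposition certifies tw(G) ≤ 3. Conversely, {0, 1, 2, 3} is a clique of size 4, and the vertices of any clique must share a bag in every tree decomposition; so some bag has ≥ 4 vertices and tw(G) ≥ 3. Therefore the treewidth is 3.

3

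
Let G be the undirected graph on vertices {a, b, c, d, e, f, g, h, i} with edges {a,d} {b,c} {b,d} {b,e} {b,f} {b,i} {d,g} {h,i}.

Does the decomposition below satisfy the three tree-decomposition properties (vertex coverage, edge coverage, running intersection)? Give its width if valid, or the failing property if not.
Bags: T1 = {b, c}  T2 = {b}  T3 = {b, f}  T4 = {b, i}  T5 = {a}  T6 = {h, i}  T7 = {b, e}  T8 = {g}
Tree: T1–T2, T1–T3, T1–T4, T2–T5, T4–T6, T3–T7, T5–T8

No — vertex d appears in no bag.

A tree decomposition must satisfy three properties: every vertex lies in some bag; for every edge, both endpoints lie together in some bag; and for every vertex, the bags containing it form a connected subtree. Here vertex d appears in no bag, so the decomposition is invalid.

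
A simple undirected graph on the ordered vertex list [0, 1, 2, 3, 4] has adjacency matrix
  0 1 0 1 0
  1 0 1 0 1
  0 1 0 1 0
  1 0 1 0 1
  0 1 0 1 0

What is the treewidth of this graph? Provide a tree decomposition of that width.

Treewidth 2.
One optimal decomposition is:
Bags: B1 = {1, 3, 4}  B2 = {1, 2, 3}  B3 = {0, 1, 3}
Tree: B1–B2, B2–B3

Each bag holds 3 vertices, so the decomposition has width 2, which upper-bounds the treewidth. For the lower bound, G contains the cycle 4–3–2–1–4, so G is not a forest; only forests have treewidth ≤ 1, hence tw(G) ≥ 2. Hence tw(G) = 2 exactly.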